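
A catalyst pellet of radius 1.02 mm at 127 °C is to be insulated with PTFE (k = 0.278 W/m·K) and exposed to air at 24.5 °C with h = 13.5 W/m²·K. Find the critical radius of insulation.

r_cr = 4.12 cm

For a sphere, r_cr = 2k_ins/h = 2·0.278/13.5 = 0.0412 m = 4.12 cm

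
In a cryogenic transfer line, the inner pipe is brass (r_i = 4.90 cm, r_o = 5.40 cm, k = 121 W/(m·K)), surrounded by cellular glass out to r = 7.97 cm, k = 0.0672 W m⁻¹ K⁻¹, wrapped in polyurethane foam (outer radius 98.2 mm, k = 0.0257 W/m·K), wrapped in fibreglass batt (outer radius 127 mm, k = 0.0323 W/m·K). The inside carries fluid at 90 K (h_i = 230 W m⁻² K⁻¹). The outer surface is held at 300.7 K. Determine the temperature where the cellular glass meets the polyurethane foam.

Series thermal resistances, inner to outer:
  R'_conv,in = 1/(2πr h) = 1/(2π·0.0490·230) = 0.01412 m·K/W
  R'_brass = ln(0.0540/0.0490)/(2πk) = 0.09716/(2π·121) = 1.278×10^-4 m·K/W
  R'_cellular glass = ln(0.0797/0.0540)/(2πk) = 0.3893/(2π·0.0672) = 0.9220 m·K/W
  R'_polyurethane foam = ln(0.0982/0.0797)/(2πk) = 0.2087/(2π·0.0257) = 1.293 m·K/W
  R'_fibreglass batt = ln(0.127/0.0982)/(2πk) = 0.2572/(2π·0.0323) = 1.267 m·K/W
ΣR = 0.01412 + 1.278×10^-4 + 0.9220 + 1.293 + 1.267 = 3.496 m·K/W
Q' = ΔT/ΣR = (90 K − 300.7 K)/3.496 = -60.27 W/m
From the inner boundary to the cellular glass/polyurethane foam interface, ΣR_partial = 0.9362 m·K/W.
T_interface = T_in − Q'·ΣR_partial = 90 K − (-60.27)(0.9362) = 146 K

T = 146 K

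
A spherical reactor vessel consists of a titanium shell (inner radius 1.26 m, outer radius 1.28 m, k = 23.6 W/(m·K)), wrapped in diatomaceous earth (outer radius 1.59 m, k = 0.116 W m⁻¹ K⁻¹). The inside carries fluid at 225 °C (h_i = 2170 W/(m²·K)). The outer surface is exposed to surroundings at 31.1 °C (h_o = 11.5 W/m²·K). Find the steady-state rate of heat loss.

Treat each layer as a resistance in series:
  R_conv,in = 1/(4πr²h) = 1/(4π·1.26²·2170) = 2.310×10^-5 K/W
  R_titanium = (1/1.26 − 1/1.28)/(4πk) = 0.01240/(4π·23.6) = 4.181×10^-5 K/W
  R_diatomaceous earth = (1/1.28 − 1/1.59)/(4πk) = 0.1523/(4π·0.116) = 0.1045 K/W
  R_conv,out = 1/(4πr²h) = 1/(4π·1.59²·11.5) = 0.002737 K/W
ΣR = 2.310×10^-5 + 4.181×10^-5 + 0.1045 + 0.002737 = 0.1073 K/W
Q = ΔT/ΣR = (225 °C − 31.1 °C)/0.1073 = 1810 W

Q = 1810 W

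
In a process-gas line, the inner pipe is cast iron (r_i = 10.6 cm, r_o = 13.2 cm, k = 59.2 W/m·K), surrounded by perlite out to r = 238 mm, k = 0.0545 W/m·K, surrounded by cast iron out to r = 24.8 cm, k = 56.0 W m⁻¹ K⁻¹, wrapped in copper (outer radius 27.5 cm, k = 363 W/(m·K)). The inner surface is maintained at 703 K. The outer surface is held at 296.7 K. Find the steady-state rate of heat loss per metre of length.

Q' = 236 W/m

Series thermal resistances, inner to outer:
  R'_cast iron = ln(0.132/0.106)/(2πk) = 0.2194/(2π·59.2) = 5.897×10^-4 m·K/W
  R'_perlite = ln(0.238/0.132)/(2πk) = 0.5895/(2π·0.0545) = 1.721 m·K/W
  R'_cast iron = ln(0.248/0.238)/(2πk) = 0.04116/(2π·56.0) = 1.170×10^-4 m·K/W
  R'_copper = ln(0.275/0.248)/(2πk) = 0.1033/(2π·363) = 4.531×10^-5 m·K/W
ΣR = 5.897×10^-4 + 1.721 + 1.170×10^-4 + 4.531×10^-5 = 1.722 m·K/W
Q' = ΔT/ΣR = (703 K − 296.7 K)/1.722 = 236 W/m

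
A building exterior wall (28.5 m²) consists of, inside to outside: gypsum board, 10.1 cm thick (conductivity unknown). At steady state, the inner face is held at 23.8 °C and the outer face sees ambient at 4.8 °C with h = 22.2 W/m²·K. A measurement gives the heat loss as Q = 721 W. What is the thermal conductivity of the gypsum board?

ΣR = ΔT/Q = |23.8 − 4.8|/721 = 0.02635 K/W
Known resistances:
  R_conv,out = 1/(hA) = 1/(22.2·28.5) = 0.001581 K/W
R_gypsum board = ΣR − ΣR_known = 0.02635 − 0.001581 = 0.02477 K/W
L/(kA) = 0.02477 ⇒ k = 0.101/(0.02477·28.5) = 0.143 W/m·K

k = 0.143 W/m·K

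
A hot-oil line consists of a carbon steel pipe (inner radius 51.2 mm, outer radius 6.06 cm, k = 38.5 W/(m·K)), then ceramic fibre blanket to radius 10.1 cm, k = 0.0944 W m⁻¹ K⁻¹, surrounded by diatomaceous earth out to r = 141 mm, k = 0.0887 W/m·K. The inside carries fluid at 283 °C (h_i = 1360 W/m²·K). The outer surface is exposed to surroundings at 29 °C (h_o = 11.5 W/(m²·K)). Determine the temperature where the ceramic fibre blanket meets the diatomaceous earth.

T = 142 °C

Resistance network (inner→outer):
  R'_conv,in = 1/(2πr h) = 1/(2π·0.0512·1360) = 0.002286 m·K/W
  R'_carbon steel = ln(0.0606/0.0512)/(2πk) = 0.1686/(2π·38.5) = 6.968×10^-4 m·K/W
  R'_ceramic fibre blanket = ln(0.101/0.0606)/(2πk) = 0.5108/(2π·0.0944) = 0.8612 m·K/W
  R'_diatomaceous earth = ln(0.141/0.101)/(2πk) = 0.3336/(2π·0.0887) = 0.5987 m·K/W
  R'_conv,out = 1/(2πr h) = 1/(2π·0.141·11.5) = 0.09815 m·K/W
ΣR = 0.002286 + 6.968×10^-4 + 0.8612 + 0.5987 + 0.09815 = 1.561 m·K/W
Q' = ΔT/ΣR = (283 °C − 29 °C)/1.561 = 162.7 W/m
From the inner boundary to the ceramic fibre blanket/diatomaceous earth interface, ΣR_partial = 0.8642 m·K/W.
T_interface = T_in − Q'·ΣR_partial = 283 °C − (162.7)(0.8642) = 142 °C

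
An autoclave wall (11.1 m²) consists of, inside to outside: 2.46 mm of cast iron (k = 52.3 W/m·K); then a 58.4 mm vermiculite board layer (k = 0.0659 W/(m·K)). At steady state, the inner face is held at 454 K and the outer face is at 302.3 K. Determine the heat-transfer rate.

Q = 1900 W

Resistance network (inner→outer):
  R_cast iron = L/(kA) = 0.00246/(52.3·11.1) = 4.238×10^-6 K/W
  R_vermiculite board = L/(kA) = 0.0584/(0.0659·11.1) = 0.07984 K/W
ΣR = 4.238×10^-6 + 0.07984 = 0.07984 K/W
Q = ΔT/ΣR = (454 K − 302.3 K)/0.07984 = 1900 W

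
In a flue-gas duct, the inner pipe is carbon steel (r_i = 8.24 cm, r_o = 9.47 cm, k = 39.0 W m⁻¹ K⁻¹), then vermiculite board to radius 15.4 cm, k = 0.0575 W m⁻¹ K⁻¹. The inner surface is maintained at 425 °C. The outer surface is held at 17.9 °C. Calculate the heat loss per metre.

Q' = 302 W/m

Treat each layer as a resistance in series:
  R'_carbon steel = ln(0.0947/0.0824)/(2πk) = 0.1391/(2π·39.0) = 5.678×10^-4 m·K/W
  R'_vermiculite board = ln(0.154/0.0947)/(2πk) = 0.4862/(2π·0.0575) = 1.346 m·K/W
ΣR = 5.678×10^-4 + 1.346 = 1.347 m·K/W
Q' = ΔT/ΣR = (425 °C − 17.9 °C)/1.347 = 302 W/m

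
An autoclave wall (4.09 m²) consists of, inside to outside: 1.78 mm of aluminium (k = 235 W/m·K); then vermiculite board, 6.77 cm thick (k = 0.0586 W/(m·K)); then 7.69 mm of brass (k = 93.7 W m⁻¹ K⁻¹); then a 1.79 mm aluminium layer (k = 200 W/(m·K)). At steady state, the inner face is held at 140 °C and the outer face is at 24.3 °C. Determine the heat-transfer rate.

Q = 410 W

Series thermal resistances, inner to outer:
  R_aluminium = L/(kA) = 0.00178/(235·4.09) = 1.852×10^-6 K/W
  R_vermiculite board = L/(kA) = 0.0677/(0.0586·4.09) = 0.2825 K/W
  R_brass = L/(kA) = 0.00769/(93.7·4.09) = 2.007×10^-5 K/W
  R_aluminium = L/(kA) = 0.00179/(200·4.09) = 2.188×10^-6 K/W
ΣR = 1.852×10^-6 + 0.2825 + 2.007×10^-5 + 2.188×10^-6 = 0.2825 K/W
Q = ΔT/ΣR = (140 °C − 24.3 °C)/0.2825 = 410 W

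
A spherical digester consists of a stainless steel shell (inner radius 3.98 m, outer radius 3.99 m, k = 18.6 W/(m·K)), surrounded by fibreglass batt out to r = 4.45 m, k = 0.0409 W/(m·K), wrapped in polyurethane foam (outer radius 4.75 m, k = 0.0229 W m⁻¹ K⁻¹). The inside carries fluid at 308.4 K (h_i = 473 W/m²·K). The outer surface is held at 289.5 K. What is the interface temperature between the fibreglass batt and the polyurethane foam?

Series thermal resistances, inner to outer:
  R_conv,in = 1/(4πr²h) = 1/(4π·3.98²·473) = 1.062×10^-5 K/W
  R_stainless steel = (1/3.98 − 1/3.99)/(4πk) = 6.297×10^-4/(4π·18.6) = 2.694×10^-6 K/W
  R_fibreglass batt = (1/3.99 − 1/4.45)/(4πk) = 0.02591/(4π·0.0409) = 0.05041 K/W
  R_polyurethane foam = (1/4.45 − 1/4.75)/(4πk) = 0.01419/(4π·0.0229) = 0.04932 K/W
ΣR = 1.062×10^-5 + 2.694×10^-6 + 0.05041 + 0.04932 = 0.09974 K/W
Q = ΔT/ΣR = (308.4 K − 289.5 K)/0.09974 = 189.5 W
From the inner boundary to the fibreglass batt/polyurethane foam interface, ΣR_partial = 0.05042 K/W.
T_interface = T_in − Q·ΣR_partial = 308.4 K − (189.5)(0.05042) = 298.8 K

T = 298.8 K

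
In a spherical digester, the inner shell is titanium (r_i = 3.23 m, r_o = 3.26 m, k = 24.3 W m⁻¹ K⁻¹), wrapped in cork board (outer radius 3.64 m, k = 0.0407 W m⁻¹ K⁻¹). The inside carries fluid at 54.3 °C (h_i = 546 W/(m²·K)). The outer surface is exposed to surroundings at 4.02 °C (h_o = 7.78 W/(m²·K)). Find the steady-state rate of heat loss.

Q = 793 W

Treat each layer as a resistance in series:
  R_conv,in = 1/(4πr²h) = 1/(4π·3.23²·546) = 1.397×10^-5 K/W
  R_titanium = (1/3.23 − 1/3.26)/(4πk) = 0.002849/(4π·24.3) = 9.330×10^-6 K/W
  R_cork board = (1/3.26 − 1/3.64)/(4πk) = 0.03202/(4π·0.0407) = 0.06261 K/W
  R_conv,out = 1/(4πr²h) = 1/(4π·3.64²·7.78) = 7.720×10^-4 K/W
ΣR = 1.397×10^-5 + 9.330×10^-6 + 0.06261 + 7.720×10^-4 = 0.06341 K/W
Q = ΔT/ΣR = (54.3 °C − 4.02 °C)/0.06341 = 793 W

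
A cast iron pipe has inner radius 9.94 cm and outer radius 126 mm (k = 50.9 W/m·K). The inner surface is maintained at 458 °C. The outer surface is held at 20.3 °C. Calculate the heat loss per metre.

Q' = 2πk·ΔT/ln(r₂/r₁) = 2π × 50.9 × 437.7 / ln(0.126/0.0994) = 5.90×10^5 W/m

Q' = 590 kW/m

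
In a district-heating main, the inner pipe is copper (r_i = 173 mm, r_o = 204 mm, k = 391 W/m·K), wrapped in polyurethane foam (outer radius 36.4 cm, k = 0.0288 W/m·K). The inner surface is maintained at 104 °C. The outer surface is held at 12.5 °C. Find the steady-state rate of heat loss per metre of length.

Q' = 28.6 W/m

Treat each layer as a resistance in series:
  R'_copper = ln(0.204/0.173)/(2πk) = 0.1648/(2π·391) = 6.709×10^-5 m·K/W
  R'_polyurethane foam = ln(0.364/0.204)/(2πk) = 0.5790/(2π·0.0288) = 3.200 m·K/W
ΣR = 6.709×10^-5 + 3.200 = 3.200 m·K/W
Q' = ΔT/ΣR = (104 °C − 12.5 °C)/3.200 = 28.6 W/m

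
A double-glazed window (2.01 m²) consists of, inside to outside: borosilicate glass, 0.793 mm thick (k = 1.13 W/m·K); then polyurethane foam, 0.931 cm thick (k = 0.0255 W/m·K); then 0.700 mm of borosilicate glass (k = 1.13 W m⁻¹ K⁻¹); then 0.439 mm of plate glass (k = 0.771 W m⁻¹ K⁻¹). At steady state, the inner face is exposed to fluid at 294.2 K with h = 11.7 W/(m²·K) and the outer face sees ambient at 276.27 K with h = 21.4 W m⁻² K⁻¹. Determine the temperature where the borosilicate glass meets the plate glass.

T = 277.97 K

Series thermal resistances, inner to outer:
  R_conv,in = 1/(hA) = 1/(11.7·2.01) = 0.04252 K/W
  R_borosilicate glass = L/(kA) = 7.93×10^-4/(1.13·2.01) = 3.491×10^-4 K/W
  R_polyurethane foam = L/(kA) = 0.00931/(0.0255·2.01) = 0.1816 K/W
  R_borosilicate glass = L/(kA) = 7.00×10^-4/(1.13·2.01) = 3.082×10^-4 K/W
  R_plate glass = L/(kA) = 4.39×10^-4/(0.771·2.01) = 2.833×10^-4 K/W
  R_conv,out = 1/(hA) = 1/(21.4·2.01) = 0.02325 K/W
ΣR = 0.04252 + 3.491×10^-4 + 0.1816 + 3.082×10^-4 + 2.833×10^-4 + 0.02325 = 0.2483 K/W
Q = ΔT/ΣR = (294.2 K − 276.27 K)/0.2483 = 72.21 W
From the inner boundary to the borosilicate glass/plate glass interface, ΣR_partial = 0.2248 K/W.
T_interface = T_in − Q·ΣR_partial = 294.2 K − (72.21)(0.2248) = 277.97 K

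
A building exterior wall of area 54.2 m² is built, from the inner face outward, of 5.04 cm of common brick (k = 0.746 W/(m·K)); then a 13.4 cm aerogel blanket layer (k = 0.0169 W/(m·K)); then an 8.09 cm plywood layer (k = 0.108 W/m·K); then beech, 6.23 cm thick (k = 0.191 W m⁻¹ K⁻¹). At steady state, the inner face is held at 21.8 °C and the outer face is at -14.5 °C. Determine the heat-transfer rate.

Treat each layer as a resistance in series:
  R_common brick = L/(kA) = 0.0504/(0.746·54.2) = 0.001247 K/W
  R_aerogel blanket = L/(kA) = 0.134/(0.0169·54.2) = 0.1463 K/W
  R_plywood = L/(kA) = 0.0809/(0.108·54.2) = 0.01382 K/W
  R_beech = L/(kA) = 0.0623/(0.191·54.2) = 0.006018 K/W
ΣR = 0.001247 + 0.1463 + 0.01382 + 0.006018 = 0.1674 K/W
Q = ΔT/ΣR = (21.8 °C − -14.5 °C)/0.1674 = 217 W

Q = 217 W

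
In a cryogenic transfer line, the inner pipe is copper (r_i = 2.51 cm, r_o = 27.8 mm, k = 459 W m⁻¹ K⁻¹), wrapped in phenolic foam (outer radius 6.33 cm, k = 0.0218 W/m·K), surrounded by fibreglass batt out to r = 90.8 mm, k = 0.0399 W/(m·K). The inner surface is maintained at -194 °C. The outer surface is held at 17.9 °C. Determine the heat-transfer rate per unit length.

Q' = 28.5 W/m

Series thermal resistances, inner to outer:
  R'_copper = ln(0.0278/0.0251)/(2πk) = 0.1022/(2π·459) = 3.543×10^-5 m·K/W
  R'_phenolic foam = ln(0.0633/0.0278)/(2πk) = 0.8228/(2π·0.0218) = 6.007 m·K/W
  R'_fibreglass batt = ln(0.0908/0.0633)/(2πk) = 0.3608/(2π·0.0399) = 1.439 m·K/W
ΣR = 3.543×10^-5 + 6.007 + 1.439 = 7.446 m·K/W
Q' = ΔT/ΣR = (-194 °C − 17.9 °C)/7.446 = -28.5 W/m
(Negative Q' ⇒ heat flows inward; heat gain = 28.5 W/m.)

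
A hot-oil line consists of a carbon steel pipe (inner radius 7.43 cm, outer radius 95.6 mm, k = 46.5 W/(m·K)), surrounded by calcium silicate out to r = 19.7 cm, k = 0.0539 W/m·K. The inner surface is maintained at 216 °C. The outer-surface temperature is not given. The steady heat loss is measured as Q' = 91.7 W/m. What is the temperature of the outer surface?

Series resistances:
  R'_carbon steel = ln(0.0956/0.0743)/(2πk) = 0.2521/(2π·46.5) = 8.627×10^-4 m·K/W
  R'_calcium silicate = ln(0.197/0.0956)/(2πk) = 0.7230/(2π·0.0539) = 2.135 m·K/W
ΣR = 2.136 m·K/W
ΔT = Q'·ΣR = 91.7 × 2.136 = 195.9 K
Heat flows outward, so T_out = T_in − ΔT = 216 − 195.9 = 20.1 °C

T_out = 20.1 °C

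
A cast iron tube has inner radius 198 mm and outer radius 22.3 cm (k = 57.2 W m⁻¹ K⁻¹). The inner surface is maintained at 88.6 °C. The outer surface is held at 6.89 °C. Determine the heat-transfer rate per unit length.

Q' = 2.47×10^5 W/m

Q' = 2πk·ΔT/ln(r₂/r₁) = 2π × 57.2 × 81.71 / ln(0.223/0.198) = 2.47×10^5 W/m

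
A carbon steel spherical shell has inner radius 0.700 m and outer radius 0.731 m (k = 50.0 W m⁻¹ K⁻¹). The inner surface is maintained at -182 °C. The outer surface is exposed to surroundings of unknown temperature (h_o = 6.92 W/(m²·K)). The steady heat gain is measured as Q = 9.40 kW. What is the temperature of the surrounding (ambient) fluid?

T_out = 21.2 °C

Series resistances:
  R_carbon steel = (1/0.700 − 1/0.731)/(4πk) = 0.06058/(4π·50.0) = 9.642×10^-5 K/W
  R_conv,out = 1/(4πr²h) = 1/(4π·0.731²·6.92) = 0.02152 K/W
ΣR = 0.02162 K/W
ΔT = Q·ΣR = 9400 × 0.02162 = 203.2 K
Heat flows inward, so T_out = T_in + ΔT = -182 + 203.2 = 21.2 °C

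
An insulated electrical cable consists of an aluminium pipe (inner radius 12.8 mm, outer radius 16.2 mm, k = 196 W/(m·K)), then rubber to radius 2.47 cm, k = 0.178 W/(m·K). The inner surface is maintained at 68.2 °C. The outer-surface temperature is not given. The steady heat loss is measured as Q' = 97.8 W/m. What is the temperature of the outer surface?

T_out = 31.3 °C

Sum the resistances:
  R'_aluminium = ln(0.0162/0.0128)/(2πk) = 0.2356/(2π·196) = 1.913×10^-4 m·K/W
  R'_rubber = ln(0.0247/0.0162)/(2πk) = 0.4218/(2π·0.178) = 0.3771 m·K/W
ΣR = 0.3773 m·K/W
ΔT = Q'·ΣR = 97.8 × 0.3773 = 36.90 K
Heat flows outward, so T_out = T_in − ΔT = 68.2 − 36.90 = 31.3 °C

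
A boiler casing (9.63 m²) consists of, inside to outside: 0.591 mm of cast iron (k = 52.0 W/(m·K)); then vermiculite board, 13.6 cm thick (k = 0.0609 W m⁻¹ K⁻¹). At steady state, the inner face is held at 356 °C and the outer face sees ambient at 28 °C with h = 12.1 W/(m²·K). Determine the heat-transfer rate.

Treat each layer as a resistance in series:
  R_cast iron = L/(kA) = 5.91×10^-4/(52.0·9.63) = 1.180×10^-6 K/W
  R_vermiculite board = L/(kA) = 0.136/(0.0609·9.63) = 0.2319 K/W
  R_conv,out = 1/(hA) = 1/(12.1·9.63) = 0.008582 K/W
ΣR = 1.180×10^-6 + 0.2319 + 0.008582 = 0.2405 K/W
Q = ΔT/ΣR = (356 °C − 28 °C)/0.2405 = 1360 W

Q = 1360 W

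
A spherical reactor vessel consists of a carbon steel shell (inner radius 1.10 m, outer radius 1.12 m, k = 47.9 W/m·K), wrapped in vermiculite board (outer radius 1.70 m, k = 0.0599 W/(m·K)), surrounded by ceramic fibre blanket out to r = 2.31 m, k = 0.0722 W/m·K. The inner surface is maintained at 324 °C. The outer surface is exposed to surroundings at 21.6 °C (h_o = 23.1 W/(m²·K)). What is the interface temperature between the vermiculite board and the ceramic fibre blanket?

Resistance network (inner→outer):
  R_carbon steel = (1/1.10 − 1/1.12)/(4πk) = 0.01623/(4π·47.9) = 2.697×10^-5 K/W
  R_vermiculite board = (1/1.12 − 1/1.70)/(4πk) = 0.3046/(4π·0.0599) = 0.4047 K/W
  R_ceramic fibre blanket = (1/1.70 − 1/2.31)/(4πk) = 0.1553/(4π·0.0722) = 0.1712 K/W
  R_conv,out = 1/(4πr²h) = 1/(4π·2.31²·23.1) = 6.456×10^-4 K/W
ΣR = 2.697×10^-5 + 0.4047 + 0.1712 + 6.456×10^-4 = 0.5766 K/W
Q = ΔT/ΣR = (324 °C − 21.6 °C)/0.5766 = 524.5 W
From the inner boundary to the vermiculite board/ceramic fibre blanket interface, ΣR_partial = 0.4047 K/W.
T_interface = T_in − Q·ΣR_partial = 324 °C − (524.5)(0.4047) = 112 °C

T = 112 °C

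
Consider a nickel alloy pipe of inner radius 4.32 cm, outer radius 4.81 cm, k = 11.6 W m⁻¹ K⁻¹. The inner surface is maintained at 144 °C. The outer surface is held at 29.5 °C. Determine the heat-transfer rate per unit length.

Q' = 2πk·ΔT/ln(r₂/r₁) = 2π × 11.6 × 114.5 / ln(0.0481/0.0432) = 77700 W/m

Q' = 77.7 kW/m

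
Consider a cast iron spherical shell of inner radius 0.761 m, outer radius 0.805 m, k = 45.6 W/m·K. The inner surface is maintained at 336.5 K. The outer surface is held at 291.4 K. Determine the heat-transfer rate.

Q = 4πk·ΔT/(1/r₁ − 1/r₂) = 4π × 45.6 × 45.1 / (1/0.761 − 1/0.805) = 3.60×10^5 W

Q = 360 kW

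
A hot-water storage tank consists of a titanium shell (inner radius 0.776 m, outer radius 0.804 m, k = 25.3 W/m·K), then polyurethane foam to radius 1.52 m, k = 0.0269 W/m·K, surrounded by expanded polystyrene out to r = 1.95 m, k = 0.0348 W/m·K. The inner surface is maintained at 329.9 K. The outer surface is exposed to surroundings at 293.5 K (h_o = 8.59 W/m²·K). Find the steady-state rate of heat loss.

Q = 17.6 W

Series thermal resistances, inner to outer:
  R_titanium = (1/0.776 − 1/0.804)/(4πk) = 0.04488/(4π·25.3) = 1.412×10^-4 K/W
  R_polyurethane foam = (1/0.804 − 1/1.52)/(4πk) = 0.5859/(4π·0.0269) = 1.733 K/W
  R_expanded polystyrene = (1/1.52 − 1/1.95)/(4πk) = 0.1451/(4π·0.0348) = 0.3317 K/W
  R_conv,out = 1/(4πr²h) = 1/(4π·1.95²·8.59) = 0.002436 K/W
ΣR = 1.412×10^-4 + 1.733 + 0.3317 + 0.002436 = 2.067 K/W
Q = ΔT/ΣR = (329.9 K − 293.5 K)/2.067 = 17.6 W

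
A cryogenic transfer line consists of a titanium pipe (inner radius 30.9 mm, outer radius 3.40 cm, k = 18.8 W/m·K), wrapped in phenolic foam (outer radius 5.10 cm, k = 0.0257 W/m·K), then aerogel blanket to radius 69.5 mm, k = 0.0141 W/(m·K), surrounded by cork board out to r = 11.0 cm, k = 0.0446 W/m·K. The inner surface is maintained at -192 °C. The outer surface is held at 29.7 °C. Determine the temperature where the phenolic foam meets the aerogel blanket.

T = -119 °C

Series thermal resistances, inner to outer:
  R'_titanium = ln(0.0340/0.0309)/(2πk) = 0.09560/(2π·18.8) = 8.094×10^-4 m·K/W
  R'_phenolic foam = ln(0.0510/0.0340)/(2πk) = 0.4055/(2π·0.0257) = 2.511 m·K/W
  R'_aerogel blanket = ln(0.0695/0.0510)/(2πk) = 0.3095/(2π·0.0141) = 3.494 m·K/W
  R'_cork board = ln(0.110/0.0695)/(2πk) = 0.4592/(2π·0.0446) = 1.638 m·K/W
ΣR = 8.094×10^-4 + 2.511 + 3.494 + 1.638 = 7.644 m·K/W
Q' = ΔT/ΣR = (-192 °C − 29.7 °C)/7.644 = -29.00 W/m
From the inner boundary to the phenolic foam/aerogel blanket interface, ΣR_partial = 2.512 m·K/W.
T_interface = T_in − Q'·ΣR_partial = -192 °C − (-29.00)(2.512) = -119 °C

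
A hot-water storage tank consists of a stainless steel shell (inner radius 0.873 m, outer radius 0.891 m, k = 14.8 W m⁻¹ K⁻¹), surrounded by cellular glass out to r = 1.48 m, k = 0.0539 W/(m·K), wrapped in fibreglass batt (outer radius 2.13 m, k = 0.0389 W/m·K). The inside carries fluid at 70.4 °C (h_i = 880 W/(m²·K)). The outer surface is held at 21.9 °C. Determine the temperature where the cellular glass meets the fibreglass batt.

Resistance network (inner→outer):
  R_conv,in = 1/(4πr²h) = 1/(4π·0.873²·880) = 1.187×10^-4 K/W
  R_stainless steel = (1/0.873 − 1/0.891)/(4πk) = 0.02314/(4π·14.8) = 1.244×10^-4 K/W
  R_cellular glass = (1/0.891 − 1/1.48)/(4πk) = 0.4467/(4π·0.0539) = 0.6594 K/W
  R_fibreglass batt = (1/1.48 − 1/2.13)/(4πk) = 0.2062/(4π·0.0389) = 0.4218 K/W
ΣR = 1.187×10^-4 + 1.244×10^-4 + 0.6594 + 0.4218 = 1.081 K/W
Q = ΔT/ΣR = (70.4 °C − 21.9 °C)/1.081 = 44.87 W
From the inner boundary to the cellular glass/fibreglass batt interface, ΣR_partial = 0.6596 K/W.
T_interface = T_in − Q·ΣR_partial = 70.4 °C − (44.87)(0.6596) = 40.8 °C

T = 40.8 °C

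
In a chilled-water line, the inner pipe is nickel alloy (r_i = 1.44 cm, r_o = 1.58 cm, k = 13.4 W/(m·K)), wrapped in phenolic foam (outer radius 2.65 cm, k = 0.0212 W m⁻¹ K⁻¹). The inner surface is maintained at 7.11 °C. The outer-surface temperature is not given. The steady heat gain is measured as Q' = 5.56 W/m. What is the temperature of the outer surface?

T_out = 28.7 °C

Series resistances:
  R'_nickel alloy = ln(0.0158/0.0144)/(2πk) = 0.09278/(2π·13.4) = 0.001102 m·K/W
  R'_phenolic foam = ln(0.0265/0.0158)/(2πk) = 0.5171/(2π·0.0212) = 3.882 m·K/W
ΣR = 3.883 m·K/W
ΔT = Q'·ΣR = 5.56 × 3.883 = 21.59 K
Heat flows inward, so T_out = T_in + ΔT = 7.11 + 21.59 = 28.7 °C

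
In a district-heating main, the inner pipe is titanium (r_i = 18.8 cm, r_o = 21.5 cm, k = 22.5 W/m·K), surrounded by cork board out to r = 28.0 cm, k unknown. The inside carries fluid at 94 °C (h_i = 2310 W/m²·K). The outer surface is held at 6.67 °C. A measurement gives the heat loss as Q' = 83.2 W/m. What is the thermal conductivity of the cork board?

k = 0.0401 W/m·K

ΣR = ΔT/Q' = |94 − 6.67|/83.2 = 1.050 m·K/W
Known resistances:
  R'_conv,in = 1/(2πr h) = 1/(2π·0.188·2310) = 3.665×10^-4 m·K/W
  R'_titanium = ln(0.215/0.188)/(2πk) = 0.1342/(2π·22.5) = 9.492×10^-4 m·K/W
R_cork board = ΣR − ΣR_known = 1.050 − 0.001316 = 1.049 m·K/W
ln(r₂/r₁)/(2πk) = 1.049 ⇒ k = 0.2642/(2π·1.049) = 0.0401 W/m·K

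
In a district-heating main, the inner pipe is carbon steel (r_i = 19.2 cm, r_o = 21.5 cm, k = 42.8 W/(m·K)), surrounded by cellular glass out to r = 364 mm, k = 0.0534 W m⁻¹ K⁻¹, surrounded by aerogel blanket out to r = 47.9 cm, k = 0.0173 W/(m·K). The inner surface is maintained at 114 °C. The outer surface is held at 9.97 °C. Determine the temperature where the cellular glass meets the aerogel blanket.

Resistance network (inner→outer):
  R'_carbon steel = ln(0.215/0.192)/(2πk) = 0.1131/(2π·42.8) = 4.207×10^-4 m·K/W
  R'_cellular glass = ln(0.364/0.215)/(2πk) = 0.5265/(2π·0.0534) = 1.569 m·K/W
  R'_aerogel blanket = ln(0.479/0.364)/(2πk) = 0.2745/(2π·0.0173) = 2.526 m·K/W
ΣR = 4.207×10^-4 + 1.569 + 2.526 = 4.095 m·K/W
Q' = ΔT/ΣR = (114 °C − 9.97 °C)/4.095 = 25.40 W/m
From the inner boundary to the cellular glass/aerogel blanket interface, ΣR_partial = 1.569 m·K/W.
T_interface = T_in − Q'·ΣR_partial = 114 °C − (25.40)(1.569) = 74.1 °C

T = 74.1 °C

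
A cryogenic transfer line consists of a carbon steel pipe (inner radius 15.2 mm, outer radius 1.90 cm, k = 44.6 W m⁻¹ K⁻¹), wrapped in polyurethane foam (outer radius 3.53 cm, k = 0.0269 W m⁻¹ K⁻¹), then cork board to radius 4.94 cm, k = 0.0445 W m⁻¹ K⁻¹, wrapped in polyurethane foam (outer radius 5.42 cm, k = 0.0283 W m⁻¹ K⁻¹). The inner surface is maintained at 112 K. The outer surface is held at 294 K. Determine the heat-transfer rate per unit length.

Q' = 33.8 W/m

Series thermal resistances, inner to outer:
  R'_carbon steel = ln(0.0190/0.0152)/(2πk) = 0.2231/(2π·44.6) = 7.963×10^-4 m·K/W
  R'_polyurethane foam = ln(0.0353/0.0190)/(2πk) = 0.6194/(2π·0.0269) = 3.665 m·K/W
  R'_cork board = ln(0.0494/0.0353)/(2πk) = 0.3361/(2π·0.0445) = 1.202 m·K/W
  R'_polyurethane foam = ln(0.0542/0.0494)/(2πk) = 0.09273/(2π·0.0283) = 0.5215 m·K/W
ΣR = 7.963×10^-4 + 3.665 + 1.202 + 0.5215 = 5.389 m·K/W
Q' = ΔT/ΣR = (112 K − 294 K)/5.389 = -33.8 W/m
(Negative Q' ⇒ heat flows inward; heat gain = 33.8 W/m.)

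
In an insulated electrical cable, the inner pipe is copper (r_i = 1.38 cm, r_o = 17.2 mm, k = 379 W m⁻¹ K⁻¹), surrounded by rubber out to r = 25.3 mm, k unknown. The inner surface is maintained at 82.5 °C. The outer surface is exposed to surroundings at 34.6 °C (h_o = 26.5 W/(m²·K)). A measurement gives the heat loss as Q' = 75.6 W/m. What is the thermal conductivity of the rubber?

ΣR = ΔT/Q' = |82.5 − 34.6|/75.6 = 0.6336 m·K/W
Known resistances:
  R'_copper = ln(0.0172/0.0138)/(2πk) = 0.2202/(2π·379) = 9.249×10^-5 m·K/W
  R'_conv,out = 1/(2πr h) = 1/(2π·0.0253·26.5) = 0.2374 m·K/W
R_rubber = ΣR − ΣR_known = 0.6336 − 0.2375 = 0.3961 m·K/W
ln(r₂/r₁)/(2πk) = 0.3961 ⇒ k = 0.3859/(2π·0.3961) = 0.155 W/m·K

k = 0.155 W/m·K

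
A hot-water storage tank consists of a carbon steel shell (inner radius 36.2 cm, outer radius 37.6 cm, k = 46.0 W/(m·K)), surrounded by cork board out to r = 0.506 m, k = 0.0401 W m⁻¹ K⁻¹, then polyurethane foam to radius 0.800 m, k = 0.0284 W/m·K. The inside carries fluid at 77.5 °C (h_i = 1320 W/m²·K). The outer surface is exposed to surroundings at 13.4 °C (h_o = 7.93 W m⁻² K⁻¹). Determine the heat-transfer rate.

Series thermal resistances, inner to outer:
  R_conv,in = 1/(4πr²h) = 1/(4π·0.362²·1320) = 4.600×10^-4 K/W
  R_carbon steel = (1/0.362 − 1/0.376)/(4πk) = 0.1029/(4π·46.0) = 1.779×10^-4 K/W
  R_cork board = (1/0.376 − 1/0.506)/(4πk) = 0.6833/(4π·0.0401) = 1.356 K/W
  R_polyurethane foam = (1/0.506 − 1/0.800)/(4πk) = 0.7263/(4π·0.0284) = 2.035 K/W
  R_conv,out = 1/(4πr²h) = 1/(4π·0.800²·7.93) = 0.01568 K/W
ΣR = 4.600×10^-4 + 1.779×10^-4 + 1.356 + 2.035 + 0.01568 = 3.407 K/W
Q = ΔT/ΣR = (77.5 °C − 13.4 °C)/3.407 = 18.8 W

Q = 18.8 W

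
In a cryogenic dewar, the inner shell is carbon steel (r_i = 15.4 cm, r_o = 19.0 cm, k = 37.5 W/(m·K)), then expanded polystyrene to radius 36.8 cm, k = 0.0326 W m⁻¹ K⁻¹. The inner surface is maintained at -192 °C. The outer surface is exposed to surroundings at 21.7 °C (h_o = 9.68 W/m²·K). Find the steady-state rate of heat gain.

Q = 34.0 W

Series thermal resistances, inner to outer:
  R_carbon steel = (1/0.154 − 1/0.190)/(4πk) = 1.230/(4π·37.5) = 0.002611 K/W
  R_expanded polystyrene = (1/0.190 − 1/0.368)/(4πk) = 2.546/(4π·0.0326) = 6.214 K/W
  R_conv,out = 1/(4πr²h) = 1/(4π·0.368²·9.68) = 0.06070 K/W
ΣR = 0.002611 + 6.214 + 0.06070 = 6.277 K/W
Q = ΔT/ΣR = (-192 °C − 21.7 °C)/6.277 = -34.0 W
(Negative Q ⇒ heat flows inward; heat gain = 34.0 W.)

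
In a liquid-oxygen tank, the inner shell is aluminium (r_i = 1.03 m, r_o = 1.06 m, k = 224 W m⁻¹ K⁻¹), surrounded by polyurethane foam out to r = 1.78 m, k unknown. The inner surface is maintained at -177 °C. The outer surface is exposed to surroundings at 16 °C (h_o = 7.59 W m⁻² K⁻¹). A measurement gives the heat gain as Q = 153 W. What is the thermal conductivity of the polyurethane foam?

k = 0.0241 W/m·K

ΣR = ΔT/Q = |-177 − 16|/153 = 1.261 K/W
Known resistances:
  R_aluminium = (1/1.03 − 1/1.06)/(4πk) = 0.02748/(4π·224) = 9.762×10^-6 K/W
  R_conv,out = 1/(4πr²h) = 1/(4π·1.78²·7.59) = 0.003309 K/W
R_polyurethane foam = ΣR − ΣR_known = 1.261 − 0.003319 = 1.258 K/W
(1/r₁−1/r₂)/(4πk) = 1.258 ⇒ k = 0.3816/(4π·1.258) = 0.0241 W/m·K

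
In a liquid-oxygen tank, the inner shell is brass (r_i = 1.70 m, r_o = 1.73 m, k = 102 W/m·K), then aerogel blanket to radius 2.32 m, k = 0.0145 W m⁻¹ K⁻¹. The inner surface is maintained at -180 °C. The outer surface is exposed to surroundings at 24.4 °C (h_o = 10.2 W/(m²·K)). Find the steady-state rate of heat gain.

Q = 253 W

Series thermal resistances, inner to outer:
  R_brass = (1/1.70 − 1/1.73)/(4πk) = 0.01020/(4π·102) = 7.958×10^-6 K/W
  R_aerogel blanket = (1/1.73 − 1/2.32)/(4πk) = 0.1470/(4π·0.0145) = 0.8068 K/W
  R_conv,out = 1/(4πr²h) = 1/(4π·2.32²·10.2) = 0.001449 K/W
ΣR = 7.958×10^-6 + 0.8068 + 0.001449 = 0.8083 K/W
Q = ΔT/ΣR = (-180 °C − 24.4 °C)/0.8083 = -253 W
(Negative Q ⇒ heat flows inward; heat gain = 253 W.)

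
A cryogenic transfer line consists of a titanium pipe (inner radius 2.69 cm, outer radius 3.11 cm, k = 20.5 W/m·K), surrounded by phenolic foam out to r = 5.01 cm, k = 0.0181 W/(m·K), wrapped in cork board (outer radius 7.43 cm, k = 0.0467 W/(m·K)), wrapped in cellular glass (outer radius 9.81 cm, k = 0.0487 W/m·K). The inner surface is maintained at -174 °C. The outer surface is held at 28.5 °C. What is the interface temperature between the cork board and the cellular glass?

Series thermal resistances, inner to outer:
  R'_titanium = ln(0.0311/0.0269)/(2πk) = 0.1451/(2π·20.5) = 0.001126 m·K/W
  R'_phenolic foam = ln(0.0501/0.0311)/(2πk) = 0.4768/(2π·0.0181) = 4.193 m·K/W
  R'_cork board = ln(0.0743/0.0501)/(2πk) = 0.3941/(2π·0.0467) = 1.343 m·K/W
  R'_cellular glass = ln(0.0981/0.0743)/(2πk) = 0.2779/(2π·0.0487) = 0.9081 m·K/W
ΣR = 0.001126 + 4.193 + 1.343 + 0.9081 = 6.445 m·K/W
Q' = ΔT/ΣR = (-174 °C − 28.5 °C)/6.445 = -31.42 W/m
From the inner boundary to the cork board/cellular glass interface, ΣR_partial = 5.537 m·K/W.
T_interface = T_in − Q'·ΣR_partial = -174 °C − (-31.42)(5.537) = 0.0 °C

T = 0.0 °C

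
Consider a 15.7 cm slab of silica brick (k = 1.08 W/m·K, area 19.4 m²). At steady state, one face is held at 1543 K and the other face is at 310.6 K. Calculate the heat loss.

Q = 164 kW

Q = kA·ΔT/L = 1.08 × 19.4 × |1543 K − 310.6 K| / 0.157 = 1.64×10^5 W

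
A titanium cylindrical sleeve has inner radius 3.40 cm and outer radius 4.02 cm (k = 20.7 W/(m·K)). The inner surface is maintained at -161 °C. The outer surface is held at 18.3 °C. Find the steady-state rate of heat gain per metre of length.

Q' = 2πk·ΔT/ln(r₂/r₁) = 2π × 20.7 × 179.3 / ln(0.0402/0.0340) = 1.39×10^5 W/m

Q' = 1.39×10^5 W/m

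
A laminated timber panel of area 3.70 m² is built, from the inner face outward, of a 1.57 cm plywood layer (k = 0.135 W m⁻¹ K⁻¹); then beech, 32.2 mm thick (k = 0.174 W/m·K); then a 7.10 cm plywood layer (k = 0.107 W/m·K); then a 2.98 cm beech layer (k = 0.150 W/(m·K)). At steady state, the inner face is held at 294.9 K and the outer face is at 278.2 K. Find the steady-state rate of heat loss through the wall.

Q = 53.1 W

Series thermal resistances, inner to outer:
  R_plywood = L/(kA) = 0.0157/(0.135·3.70) = 0.03143 K/W
  R_beech = L/(kA) = 0.0322/(0.174·3.70) = 0.05002 K/W
  R_plywood = L/(kA) = 0.0710/(0.107·3.70) = 0.1793 K/W
  R_beech = L/(kA) = 0.0298/(0.150·3.70) = 0.05369 K/W
ΣR = 0.03143 + 0.05002 + 0.1793 + 0.05369 = 0.3144 K/W
Q = ΔT/ΣR = (294.9 K − 278.2 K)/0.3144 = 53.1 W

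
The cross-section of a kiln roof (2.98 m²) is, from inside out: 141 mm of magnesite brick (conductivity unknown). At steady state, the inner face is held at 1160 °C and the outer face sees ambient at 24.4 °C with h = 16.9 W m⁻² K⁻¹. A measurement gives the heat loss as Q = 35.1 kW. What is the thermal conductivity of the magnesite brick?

k = 3.79 W/m·K

ΣR = ΔT/Q = |1160 − 24.4|/35100 = 0.03235 K/W
Known resistances:
  R_conv,out = 1/(hA) = 1/(16.9·2.98) = 0.01986 K/W
R_magnesite brick = ΣR − ΣR_known = 0.03235 − 0.01986 = 0.01249 K/W
L/(kA) = 0.01249 ⇒ k = 0.141/(0.01249·2.98) = 3.79 W/m·K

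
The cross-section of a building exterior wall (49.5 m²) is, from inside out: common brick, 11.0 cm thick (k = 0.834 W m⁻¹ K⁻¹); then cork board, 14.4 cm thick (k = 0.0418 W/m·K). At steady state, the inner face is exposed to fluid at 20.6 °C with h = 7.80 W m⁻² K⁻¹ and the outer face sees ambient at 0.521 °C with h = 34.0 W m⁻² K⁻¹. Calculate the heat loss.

Series thermal resistances, inner to outer:
  R_conv,in = 1/(hA) = 1/(7.80·49.5) = 0.002590 K/W
  R_common brick = L/(kA) = 0.110/(0.834·49.5) = 0.002665 K/W
  R_cork board = L/(kA) = 0.144/(0.0418·49.5) = 0.06960 K/W
  R_conv,out = 1/(hA) = 1/(34.0·49.5) = 5.942×10^-4 K/W
ΣR = 0.002590 + 0.002665 + 0.06960 + 5.942×10^-4 = 0.07545 K/W
Q = ΔT/ΣR = (20.6 °C − 0.521 °C)/0.07545 = 266 W

Q = 266 W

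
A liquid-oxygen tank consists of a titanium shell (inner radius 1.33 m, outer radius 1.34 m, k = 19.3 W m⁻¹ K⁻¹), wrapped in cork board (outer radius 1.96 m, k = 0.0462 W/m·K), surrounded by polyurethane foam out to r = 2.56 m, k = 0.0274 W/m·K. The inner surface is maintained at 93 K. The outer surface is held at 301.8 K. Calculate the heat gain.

Q = 277 W

Series thermal resistances, inner to outer:
  R_titanium = (1/1.33 − 1/1.34)/(4πk) = 0.005611/(4π·19.3) = 2.314×10^-5 K/W
  R_cork board = (1/1.34 − 1/1.96)/(4πk) = 0.2361/(4π·0.0462) = 0.4066 K/W
  R_polyurethane foam = (1/1.96 − 1/2.56)/(4πk) = 0.1196/(4π·0.0274) = 0.3473 K/W
ΣR = 2.314×10^-5 + 0.4066 + 0.3473 = 0.7539 K/W
Q = ΔT/ΣR = (93 K − 301.8 K)/0.7539 = -277 W
(Negative Q ⇒ heat flows inward; heat gain = 277 W.)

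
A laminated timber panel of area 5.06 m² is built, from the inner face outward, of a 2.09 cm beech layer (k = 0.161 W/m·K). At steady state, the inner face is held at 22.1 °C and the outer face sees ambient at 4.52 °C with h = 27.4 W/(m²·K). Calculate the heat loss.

Q = 535 W

Treat each layer as a resistance in series:
  R_beech = L/(kA) = 0.0209/(0.161·5.06) = 0.02565 K/W
  R_conv,out = 1/(hA) = 1/(27.4·5.06) = 0.007213 K/W
ΣR = 0.02565 + 0.007213 = 0.03286 K/W
Q = ΔT/ΣR = (22.1 °C − 4.52 °C)/0.03286 = 535 W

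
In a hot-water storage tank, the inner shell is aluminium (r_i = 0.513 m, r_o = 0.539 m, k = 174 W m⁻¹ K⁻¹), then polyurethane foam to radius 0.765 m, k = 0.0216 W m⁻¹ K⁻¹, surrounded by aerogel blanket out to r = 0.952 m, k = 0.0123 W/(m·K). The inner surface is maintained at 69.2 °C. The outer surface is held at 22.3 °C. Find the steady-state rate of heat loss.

Resistance network (inner→outer):
  R_aluminium = (1/0.513 − 1/0.539)/(4πk) = 0.09403/(4π·174) = 4.300×10^-5 K/W
  R_polyurethane foam = (1/0.539 − 1/0.765)/(4πk) = 0.5481/(4π·0.0216) = 2.019 K/W
  R_aerogel blanket = (1/0.765 − 1/0.952)/(4πk) = 0.2568/(4π·0.0123) = 1.661 K/W
ΣR = 4.300×10^-5 + 2.019 + 1.661 = 3.680 K/W
Q = ΔT/ΣR = (69.2 °C − 22.3 °C)/3.680 = 12.7 W

Q = 12.7 W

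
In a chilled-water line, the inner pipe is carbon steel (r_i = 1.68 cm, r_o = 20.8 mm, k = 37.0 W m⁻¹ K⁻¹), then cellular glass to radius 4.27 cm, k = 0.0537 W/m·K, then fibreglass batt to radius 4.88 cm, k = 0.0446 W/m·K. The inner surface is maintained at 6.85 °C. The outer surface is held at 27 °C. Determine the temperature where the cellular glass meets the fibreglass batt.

Series thermal resistances, inner to outer:
  R'_carbon steel = ln(0.0208/0.0168)/(2πk) = 0.2136/(2π·37.0) = 9.187×10^-4 m·K/W
  R'_cellular glass = ln(0.0427/0.0208)/(2πk) = 0.7192/(2π·0.0537) = 2.132 m·K/W
  R'_fibreglass batt = ln(0.0488/0.0427)/(2πk) = 0.1335/(2π·0.0446) = 0.4765 m·K/W
ΣR = 9.187×10^-4 + 2.132 + 0.4765 = 2.609 m·K/W
Q' = ΔT/ΣR = (6.85 °C − 27 °C)/2.609 = -7.723 W/m
From the inner boundary to the cellular glass/fibreglass batt interface, ΣR_partial = 2.133 m·K/W.
T_interface = T_in − Q'·ΣR_partial = 6.85 °C − (-7.723)(2.133) = 23.3 °C

T = 23.3 °C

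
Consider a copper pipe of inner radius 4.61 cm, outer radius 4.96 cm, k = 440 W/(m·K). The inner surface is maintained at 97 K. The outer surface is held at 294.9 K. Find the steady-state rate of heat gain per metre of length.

Q' = 7480 kW/m

Q' = 2πk·ΔT/ln(r₂/r₁) = 2π × 440 × 197.9 / ln(0.0496/0.0461) = 7.48×10^6 W/m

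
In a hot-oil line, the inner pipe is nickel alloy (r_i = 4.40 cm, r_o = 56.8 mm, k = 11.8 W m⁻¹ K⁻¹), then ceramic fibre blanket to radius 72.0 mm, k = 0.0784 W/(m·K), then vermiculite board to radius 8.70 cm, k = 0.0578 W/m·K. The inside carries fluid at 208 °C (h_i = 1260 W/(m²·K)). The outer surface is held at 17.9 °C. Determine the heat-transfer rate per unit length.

Q' = 188 W/m

Resistance network (inner→outer):
  R'_conv,in = 1/(2πr h) = 1/(2π·0.0440·1260) = 0.002871 m·K/W
  R'_nickel alloy = ln(0.0568/0.0440)/(2πk) = 0.2553/(2π·11.8) = 0.003444 m·K/W
  R'_ceramic fibre blanket = ln(0.0720/0.0568)/(2πk) = 0.2371/(2π·0.0784) = 0.4814 m·K/W
  R'_vermiculite board = ln(0.0870/0.0720)/(2πk) = 0.1892/(2π·0.0578) = 0.5211 m·K/W
ΣR = 0.002871 + 0.003444 + 0.4814 + 0.5211 = 1.009 m·K/W
Q' = ΔT/ΣR = (208 °C − 17.9 °C)/1.009 = 188 W/m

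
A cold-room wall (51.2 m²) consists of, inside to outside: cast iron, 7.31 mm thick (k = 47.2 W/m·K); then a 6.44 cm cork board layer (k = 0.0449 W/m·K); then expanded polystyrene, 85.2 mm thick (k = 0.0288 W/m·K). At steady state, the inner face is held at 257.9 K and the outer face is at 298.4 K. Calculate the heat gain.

Q = 472 W

Series thermal resistances, inner to outer:
  R_cast iron = L/(kA) = 0.00731/(47.2·51.2) = 3.025×10^-6 K/W
  R_cork board = L/(kA) = 0.0644/(0.0449·51.2) = 0.02801 K/W
  R_expanded polystyrene = L/(kA) = 0.0852/(0.0288·51.2) = 0.05778 K/W
ΣR = 3.025×10^-6 + 0.02801 + 0.05778 = 0.08579 K/W
Q = ΔT/ΣR = (257.9 K − 298.4 K)/0.08579 = -472 W
(Negative Q ⇒ heat flows inward; heat gain = 472 W.)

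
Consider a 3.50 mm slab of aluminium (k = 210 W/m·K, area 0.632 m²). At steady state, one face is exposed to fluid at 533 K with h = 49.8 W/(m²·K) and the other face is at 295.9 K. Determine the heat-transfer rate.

Series thermal resistances, inner to outer:
  R_conv,in = 1/(hA) = 1/(49.8·0.632) = 0.03177 K/W
  R_aluminium = L/(kA) = 0.00350/(210·0.632) = 2.637×10^-5 K/W
ΣR = 0.03177 + 2.637×10^-5 = 0.03180 K/W
Q = ΔT/ΣR = (533 K − 295.9 K)/0.03180 = 7460 W

Q = 7.46 kW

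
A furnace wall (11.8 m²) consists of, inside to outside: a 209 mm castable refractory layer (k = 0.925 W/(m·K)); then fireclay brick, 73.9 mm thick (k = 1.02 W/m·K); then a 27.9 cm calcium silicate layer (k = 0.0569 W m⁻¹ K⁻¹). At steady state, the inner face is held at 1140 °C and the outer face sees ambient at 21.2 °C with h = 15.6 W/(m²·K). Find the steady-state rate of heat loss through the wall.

Treat each layer as a resistance in series:
  R_castable refractory = L/(kA) = 0.209/(0.925·11.8) = 0.01915 K/W
  R_fireclay brick = L/(kA) = 0.0739/(1.02·11.8) = 0.006140 K/W
  R_calcium silicate = L/(kA) = 0.279/(0.0569·11.8) = 0.4155 K/W
  R_conv,out = 1/(hA) = 1/(15.6·11.8) = 0.005432 K/W
ΣR = 0.01915 + 0.006140 + 0.4155 + 0.005432 = 0.4462 K/W
Q = ΔT/ΣR = (1140 °C − 21.2 °C)/0.4462 = 2510 W

Q = 2.51 kW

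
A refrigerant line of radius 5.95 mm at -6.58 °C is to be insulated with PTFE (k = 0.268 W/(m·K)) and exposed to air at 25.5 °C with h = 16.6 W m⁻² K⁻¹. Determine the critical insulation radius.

For a cylinder, r_cr = k_ins/h = 0.268/16.6 = 0.0161 m = 1.61 cm

r_cr = 1.61 cm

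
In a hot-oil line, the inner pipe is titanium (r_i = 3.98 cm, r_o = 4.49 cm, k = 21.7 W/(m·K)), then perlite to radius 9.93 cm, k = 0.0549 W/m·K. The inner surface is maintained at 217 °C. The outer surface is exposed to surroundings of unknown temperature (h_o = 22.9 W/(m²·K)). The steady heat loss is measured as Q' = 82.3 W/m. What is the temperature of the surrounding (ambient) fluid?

T_out = 21.8 °C

Series resistances:
  R'_titanium = ln(0.0449/0.0398)/(2πk) = 0.1206/(2π·21.7) = 8.843×10^-4 m·K/W
  R'_perlite = ln(0.0993/0.0449)/(2πk) = 0.7937/(2π·0.0549) = 2.301 m·K/W
  R'_conv,out = 1/(2πr h) = 1/(2π·0.0993·22.9) = 0.06999 m·K/W
ΣR = 2.372 m·K/W
ΔT = Q'·ΣR = 82.3 × 2.372 = 195.2 K
Heat flows outward, so T_out = T_in − ΔT = 217 − 195.2 = 21.8 °C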